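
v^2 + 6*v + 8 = (v + 2)*(v + 4)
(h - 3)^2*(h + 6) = h^3 - 27*h + 54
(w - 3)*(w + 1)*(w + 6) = w^3 + 4*w^2 - 15*w - 18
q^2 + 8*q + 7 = (q + 1)*(q + 7)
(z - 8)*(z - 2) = z^2 - 10*z + 16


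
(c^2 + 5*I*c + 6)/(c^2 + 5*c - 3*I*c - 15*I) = (c^2 + 5*I*c + 6)/(c^2 + c*(5 - 3*I) - 15*I)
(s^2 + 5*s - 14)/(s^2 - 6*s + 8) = (s + 7)/(s - 4)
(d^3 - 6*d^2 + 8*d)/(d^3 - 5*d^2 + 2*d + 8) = d/(d + 1)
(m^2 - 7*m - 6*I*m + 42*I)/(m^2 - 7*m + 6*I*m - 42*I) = (m - 6*I)/(m + 6*I)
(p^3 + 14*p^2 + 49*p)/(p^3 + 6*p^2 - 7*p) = (p + 7)/(p - 1)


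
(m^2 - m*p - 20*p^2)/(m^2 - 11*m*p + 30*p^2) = (-m - 4*p)/(-m + 6*p)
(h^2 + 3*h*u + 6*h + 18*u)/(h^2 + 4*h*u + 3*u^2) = (h + 6)/(h + u)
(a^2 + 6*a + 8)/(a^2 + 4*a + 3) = (a^2 + 6*a + 8)/(a^2 + 4*a + 3)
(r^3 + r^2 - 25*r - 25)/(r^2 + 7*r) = (r^3 + r^2 - 25*r - 25)/(r*(r + 7))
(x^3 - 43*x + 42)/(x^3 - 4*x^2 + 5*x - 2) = (x^2 + x - 42)/(x^2 - 3*x + 2)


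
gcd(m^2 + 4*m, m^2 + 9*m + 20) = m + 4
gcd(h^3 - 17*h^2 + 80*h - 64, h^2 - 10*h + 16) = h - 8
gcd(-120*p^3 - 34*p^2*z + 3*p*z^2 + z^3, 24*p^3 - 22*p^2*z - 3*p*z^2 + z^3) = -24*p^2 - 2*p*z + z^2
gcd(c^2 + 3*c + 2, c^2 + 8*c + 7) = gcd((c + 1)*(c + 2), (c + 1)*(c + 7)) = c + 1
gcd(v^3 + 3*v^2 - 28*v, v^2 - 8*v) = v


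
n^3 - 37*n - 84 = (n - 7)*(n + 3)*(n + 4)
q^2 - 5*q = q*(q - 5)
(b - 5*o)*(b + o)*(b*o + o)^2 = b^4*o^2 - 4*b^3*o^3 + 2*b^3*o^2 - 5*b^2*o^4 - 8*b^2*o^3 + b^2*o^2 - 10*b*o^4 - 4*b*o^3 - 5*o^4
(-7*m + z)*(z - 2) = -7*m*z + 14*m + z^2 - 2*z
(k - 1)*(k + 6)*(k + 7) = k^3 + 12*k^2 + 29*k - 42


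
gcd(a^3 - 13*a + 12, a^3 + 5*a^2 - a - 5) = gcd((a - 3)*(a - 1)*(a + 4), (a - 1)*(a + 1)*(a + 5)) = a - 1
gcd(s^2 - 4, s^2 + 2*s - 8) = s - 2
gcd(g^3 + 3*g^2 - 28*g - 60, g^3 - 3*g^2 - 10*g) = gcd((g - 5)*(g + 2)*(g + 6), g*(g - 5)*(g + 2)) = g^2 - 3*g - 10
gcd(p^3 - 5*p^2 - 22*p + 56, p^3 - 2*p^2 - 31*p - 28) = p^2 - 3*p - 28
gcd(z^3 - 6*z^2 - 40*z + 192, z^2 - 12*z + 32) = z^2 - 12*z + 32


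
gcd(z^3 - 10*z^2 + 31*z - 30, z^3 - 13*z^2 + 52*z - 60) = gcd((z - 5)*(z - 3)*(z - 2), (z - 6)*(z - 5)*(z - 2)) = z^2 - 7*z + 10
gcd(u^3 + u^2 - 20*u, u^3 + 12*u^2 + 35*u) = u^2 + 5*u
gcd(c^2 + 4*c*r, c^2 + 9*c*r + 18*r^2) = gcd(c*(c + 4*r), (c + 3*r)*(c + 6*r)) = 1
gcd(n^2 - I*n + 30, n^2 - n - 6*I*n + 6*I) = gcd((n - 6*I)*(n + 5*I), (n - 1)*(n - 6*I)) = n - 6*I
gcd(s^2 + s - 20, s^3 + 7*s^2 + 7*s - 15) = s + 5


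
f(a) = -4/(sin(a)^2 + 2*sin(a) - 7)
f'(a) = -4*(-2*sin(a)*cos(a) - 2*cos(a))/(sin(a)^2 + 2*sin(a) - 7)^2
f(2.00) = 0.92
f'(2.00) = -0.34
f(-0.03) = 0.57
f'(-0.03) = 0.16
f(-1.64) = 0.50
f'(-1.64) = -0.00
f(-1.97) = 0.50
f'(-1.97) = -0.00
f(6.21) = 0.56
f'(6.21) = 0.15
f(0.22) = 0.61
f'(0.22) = 0.22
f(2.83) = 0.64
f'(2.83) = -0.25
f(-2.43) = 0.51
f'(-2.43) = -0.03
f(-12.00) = 0.71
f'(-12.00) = 0.33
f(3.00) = 0.60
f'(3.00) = -0.20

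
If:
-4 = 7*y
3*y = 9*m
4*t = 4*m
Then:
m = -4/21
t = -4/21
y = -4/7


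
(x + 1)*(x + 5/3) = x^2 + 8*x/3 + 5/3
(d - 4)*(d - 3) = d^2 - 7*d + 12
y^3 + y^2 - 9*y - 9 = (y - 3)*(y + 1)*(y + 3)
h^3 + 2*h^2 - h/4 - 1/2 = (h - 1/2)*(h + 1/2)*(h + 2)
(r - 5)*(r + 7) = r^2 + 2*r - 35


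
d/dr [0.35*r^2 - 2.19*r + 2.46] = 0.7*r - 2.19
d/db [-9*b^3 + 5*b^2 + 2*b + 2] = -27*b^2 + 10*b + 2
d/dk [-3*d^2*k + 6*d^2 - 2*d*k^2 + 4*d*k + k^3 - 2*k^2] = -3*d^2 - 4*d*k + 4*d + 3*k^2 - 4*k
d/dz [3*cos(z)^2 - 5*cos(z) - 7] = (5 - 6*cos(z))*sin(z)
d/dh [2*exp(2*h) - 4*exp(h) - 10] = 4*(exp(h) - 1)*exp(h)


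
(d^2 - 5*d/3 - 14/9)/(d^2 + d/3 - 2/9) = (3*d - 7)/(3*d - 1)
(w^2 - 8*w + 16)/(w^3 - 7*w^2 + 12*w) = (w - 4)/(w*(w - 3))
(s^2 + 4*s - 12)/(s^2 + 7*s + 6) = (s - 2)/(s + 1)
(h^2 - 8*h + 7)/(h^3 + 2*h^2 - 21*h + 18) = (h - 7)/(h^2 + 3*h - 18)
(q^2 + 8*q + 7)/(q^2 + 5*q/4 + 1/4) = 4*(q + 7)/(4*q + 1)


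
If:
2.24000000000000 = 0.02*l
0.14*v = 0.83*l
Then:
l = 112.00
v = 664.00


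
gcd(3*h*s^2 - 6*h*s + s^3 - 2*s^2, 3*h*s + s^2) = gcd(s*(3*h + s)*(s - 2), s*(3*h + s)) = 3*h*s + s^2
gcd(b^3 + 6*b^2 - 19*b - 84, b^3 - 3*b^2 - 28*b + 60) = 1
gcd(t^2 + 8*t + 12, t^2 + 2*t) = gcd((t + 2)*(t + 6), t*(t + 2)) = t + 2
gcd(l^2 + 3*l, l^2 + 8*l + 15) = l + 3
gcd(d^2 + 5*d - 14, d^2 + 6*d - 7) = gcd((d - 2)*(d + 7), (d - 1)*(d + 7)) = d + 7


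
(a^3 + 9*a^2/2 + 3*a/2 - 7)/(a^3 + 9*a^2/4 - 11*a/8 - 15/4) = 4*(2*a^2 + 5*a - 7)/(8*a^2 + 2*a - 15)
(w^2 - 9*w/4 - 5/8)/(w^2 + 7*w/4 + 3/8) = (2*w - 5)/(2*w + 3)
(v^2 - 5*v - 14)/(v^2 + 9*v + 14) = (v - 7)/(v + 7)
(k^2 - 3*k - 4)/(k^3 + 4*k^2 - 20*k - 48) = (k + 1)/(k^2 + 8*k + 12)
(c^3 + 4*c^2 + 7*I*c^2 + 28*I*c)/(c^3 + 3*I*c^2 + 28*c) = (c + 4)/(c - 4*I)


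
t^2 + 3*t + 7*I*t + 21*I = (t + 3)*(t + 7*I)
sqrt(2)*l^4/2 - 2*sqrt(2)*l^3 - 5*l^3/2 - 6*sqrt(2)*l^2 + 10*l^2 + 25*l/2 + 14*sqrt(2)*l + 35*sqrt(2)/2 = (l - 5)*(l + 1)*(l - 7*sqrt(2)/2)*(sqrt(2)*l/2 + 1)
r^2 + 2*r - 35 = (r - 5)*(r + 7)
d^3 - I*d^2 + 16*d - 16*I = (d - 4*I)*(d - I)*(d + 4*I)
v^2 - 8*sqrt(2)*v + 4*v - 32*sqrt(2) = (v + 4)*(v - 8*sqrt(2))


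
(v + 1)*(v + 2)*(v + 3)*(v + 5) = v^4 + 11*v^3 + 41*v^2 + 61*v + 30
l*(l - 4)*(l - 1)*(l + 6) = l^4 + l^3 - 26*l^2 + 24*l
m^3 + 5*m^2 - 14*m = m*(m - 2)*(m + 7)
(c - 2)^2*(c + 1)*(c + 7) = c^4 + 4*c^3 - 21*c^2 + 4*c + 28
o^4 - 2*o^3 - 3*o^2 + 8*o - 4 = (o - 2)*(o - 1)^2*(o + 2)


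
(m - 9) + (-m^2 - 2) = -m^2 + m - 11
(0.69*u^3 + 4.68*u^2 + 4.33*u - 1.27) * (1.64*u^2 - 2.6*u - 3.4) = 1.1316*u^5 + 5.8812*u^4 - 7.4128*u^3 - 29.2528*u^2 - 11.42*u + 4.318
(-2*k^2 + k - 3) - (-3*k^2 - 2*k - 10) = k^2 + 3*k + 7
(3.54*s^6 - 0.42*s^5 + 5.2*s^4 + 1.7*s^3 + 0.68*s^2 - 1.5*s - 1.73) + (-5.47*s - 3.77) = 3.54*s^6 - 0.42*s^5 + 5.2*s^4 + 1.7*s^3 + 0.68*s^2 - 6.97*s - 5.5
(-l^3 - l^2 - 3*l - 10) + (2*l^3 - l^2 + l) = l^3 - 2*l^2 - 2*l - 10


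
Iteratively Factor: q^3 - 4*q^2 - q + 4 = (q - 4)*(q^2 - 1) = (q - 4)*(q + 1)*(q - 1)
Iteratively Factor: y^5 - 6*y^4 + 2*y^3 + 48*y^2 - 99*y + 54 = (y - 2)*(y^4 - 4*y^3 - 6*y^2 + 36*y - 27) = (y - 2)*(y + 3)*(y^3 - 7*y^2 + 15*y - 9) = (y - 2)*(y - 1)*(y + 3)*(y^2 - 6*y + 9) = (y - 3)*(y - 2)*(y - 1)*(y + 3)*(y - 3)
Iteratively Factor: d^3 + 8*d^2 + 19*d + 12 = (d + 4)*(d^2 + 4*d + 3) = (d + 1)*(d + 4)*(d + 3)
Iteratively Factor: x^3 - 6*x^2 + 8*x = (x - 4)*(x^2 - 2*x) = x*(x - 4)*(x - 2)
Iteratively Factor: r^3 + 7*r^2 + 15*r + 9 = (r + 1)*(r^2 + 6*r + 9) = (r + 1)*(r + 3)*(r + 3)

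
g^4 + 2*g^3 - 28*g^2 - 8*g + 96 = (g - 4)*(g - 2)*(g + 2)*(g + 6)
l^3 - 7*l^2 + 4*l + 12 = (l - 6)*(l - 2)*(l + 1)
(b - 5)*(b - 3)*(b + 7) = b^3 - b^2 - 41*b + 105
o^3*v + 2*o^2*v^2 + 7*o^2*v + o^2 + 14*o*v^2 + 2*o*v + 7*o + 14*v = (o + 7)*(o + 2*v)*(o*v + 1)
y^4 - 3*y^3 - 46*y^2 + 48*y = y*(y - 8)*(y - 1)*(y + 6)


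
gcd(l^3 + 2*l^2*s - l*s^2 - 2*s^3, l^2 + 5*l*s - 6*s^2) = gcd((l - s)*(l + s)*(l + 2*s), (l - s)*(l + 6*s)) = -l + s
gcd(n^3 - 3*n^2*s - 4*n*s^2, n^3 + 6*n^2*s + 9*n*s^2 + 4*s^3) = n + s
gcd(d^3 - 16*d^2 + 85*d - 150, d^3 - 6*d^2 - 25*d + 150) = d^2 - 11*d + 30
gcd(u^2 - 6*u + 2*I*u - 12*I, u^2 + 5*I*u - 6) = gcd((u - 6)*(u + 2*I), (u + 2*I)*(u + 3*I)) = u + 2*I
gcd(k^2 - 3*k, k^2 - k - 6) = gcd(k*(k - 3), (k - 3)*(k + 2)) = k - 3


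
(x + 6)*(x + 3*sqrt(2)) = x^2 + 3*sqrt(2)*x + 6*x + 18*sqrt(2)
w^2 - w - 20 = (w - 5)*(w + 4)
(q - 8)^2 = q^2 - 16*q + 64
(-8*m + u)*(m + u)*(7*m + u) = -56*m^3 - 57*m^2*u + u^3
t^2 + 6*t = t*(t + 6)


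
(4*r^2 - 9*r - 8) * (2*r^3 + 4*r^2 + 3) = 8*r^5 - 2*r^4 - 52*r^3 - 20*r^2 - 27*r - 24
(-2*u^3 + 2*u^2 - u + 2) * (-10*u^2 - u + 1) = 20*u^5 - 18*u^4 + 6*u^3 - 17*u^2 - 3*u + 2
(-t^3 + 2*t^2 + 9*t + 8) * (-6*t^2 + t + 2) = 6*t^5 - 13*t^4 - 54*t^3 - 35*t^2 + 26*t + 16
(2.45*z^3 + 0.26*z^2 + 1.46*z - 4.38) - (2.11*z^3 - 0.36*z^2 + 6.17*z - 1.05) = 0.34*z^3 + 0.62*z^2 - 4.71*z - 3.33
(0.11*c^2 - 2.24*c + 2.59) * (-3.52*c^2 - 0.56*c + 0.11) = -0.3872*c^4 + 7.8232*c^3 - 7.8503*c^2 - 1.6968*c + 0.2849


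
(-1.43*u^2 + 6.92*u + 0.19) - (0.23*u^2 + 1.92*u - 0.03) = -1.66*u^2 + 5.0*u + 0.22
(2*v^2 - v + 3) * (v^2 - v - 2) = 2*v^4 - 3*v^3 - v - 6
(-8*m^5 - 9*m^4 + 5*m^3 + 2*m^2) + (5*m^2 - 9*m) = -8*m^5 - 9*m^4 + 5*m^3 + 7*m^2 - 9*m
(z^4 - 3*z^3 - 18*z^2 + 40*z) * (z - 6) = z^5 - 9*z^4 + 148*z^2 - 240*z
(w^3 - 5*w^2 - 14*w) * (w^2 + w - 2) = w^5 - 4*w^4 - 21*w^3 - 4*w^2 + 28*w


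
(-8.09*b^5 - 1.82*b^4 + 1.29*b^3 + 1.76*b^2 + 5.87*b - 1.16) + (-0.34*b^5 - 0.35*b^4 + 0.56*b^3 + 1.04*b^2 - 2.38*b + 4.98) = -8.43*b^5 - 2.17*b^4 + 1.85*b^3 + 2.8*b^2 + 3.49*b + 3.82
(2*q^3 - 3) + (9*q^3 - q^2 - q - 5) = 11*q^3 - q^2 - q - 8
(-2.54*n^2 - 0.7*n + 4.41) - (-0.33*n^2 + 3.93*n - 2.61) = -2.21*n^2 - 4.63*n + 7.02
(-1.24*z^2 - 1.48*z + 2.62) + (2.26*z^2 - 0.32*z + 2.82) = 1.02*z^2 - 1.8*z + 5.44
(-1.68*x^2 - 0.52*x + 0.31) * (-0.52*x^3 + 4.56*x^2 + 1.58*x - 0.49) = 0.8736*x^5 - 7.3904*x^4 - 5.1868*x^3 + 1.4152*x^2 + 0.7446*x - 0.1519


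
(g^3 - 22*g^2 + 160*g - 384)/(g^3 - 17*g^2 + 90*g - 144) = (g - 8)/(g - 3)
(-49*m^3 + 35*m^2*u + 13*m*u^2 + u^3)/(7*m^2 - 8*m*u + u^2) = (49*m^2 + 14*m*u + u^2)/(-7*m + u)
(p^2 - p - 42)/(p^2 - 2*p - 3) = (-p^2 + p + 42)/(-p^2 + 2*p + 3)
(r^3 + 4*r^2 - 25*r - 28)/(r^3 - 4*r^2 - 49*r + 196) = (r + 1)/(r - 7)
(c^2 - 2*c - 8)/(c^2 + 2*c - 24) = (c + 2)/(c + 6)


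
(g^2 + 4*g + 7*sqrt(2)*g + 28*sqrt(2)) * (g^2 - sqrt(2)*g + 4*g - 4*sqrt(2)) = g^4 + 8*g^3 + 6*sqrt(2)*g^3 + 2*g^2 + 48*sqrt(2)*g^2 - 112*g + 96*sqrt(2)*g - 224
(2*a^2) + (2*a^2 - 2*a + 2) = 4*a^2 - 2*a + 2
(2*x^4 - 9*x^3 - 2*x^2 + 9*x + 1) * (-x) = -2*x^5 + 9*x^4 + 2*x^3 - 9*x^2 - x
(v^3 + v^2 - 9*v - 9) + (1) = v^3 + v^2 - 9*v - 8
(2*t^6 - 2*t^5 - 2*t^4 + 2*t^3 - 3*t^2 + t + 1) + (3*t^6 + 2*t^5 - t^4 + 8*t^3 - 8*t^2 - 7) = 5*t^6 - 3*t^4 + 10*t^3 - 11*t^2 + t - 6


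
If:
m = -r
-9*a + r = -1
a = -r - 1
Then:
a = 0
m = 1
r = -1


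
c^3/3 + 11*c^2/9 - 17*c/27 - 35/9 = (c/3 + 1)*(c - 5/3)*(c + 7/3)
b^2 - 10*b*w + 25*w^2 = (b - 5*w)^2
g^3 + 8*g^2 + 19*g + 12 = (g + 1)*(g + 3)*(g + 4)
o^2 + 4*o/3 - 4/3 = (o - 2/3)*(o + 2)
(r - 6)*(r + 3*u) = r^2 + 3*r*u - 6*r - 18*u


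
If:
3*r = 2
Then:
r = 2/3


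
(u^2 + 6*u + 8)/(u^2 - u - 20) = (u + 2)/(u - 5)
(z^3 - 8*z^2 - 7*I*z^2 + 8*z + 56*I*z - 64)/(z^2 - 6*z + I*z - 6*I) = (z^2 - 8*z*(1 + I) + 64*I)/(z - 6)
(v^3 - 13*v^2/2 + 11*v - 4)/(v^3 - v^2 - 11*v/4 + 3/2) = 2*(v - 4)/(2*v + 3)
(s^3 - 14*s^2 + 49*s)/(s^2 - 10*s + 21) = s*(s - 7)/(s - 3)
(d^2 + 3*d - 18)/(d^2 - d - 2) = (-d^2 - 3*d + 18)/(-d^2 + d + 2)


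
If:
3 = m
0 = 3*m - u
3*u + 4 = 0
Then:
No Solution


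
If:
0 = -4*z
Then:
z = 0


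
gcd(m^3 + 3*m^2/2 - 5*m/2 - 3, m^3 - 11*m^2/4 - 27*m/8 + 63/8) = m - 3/2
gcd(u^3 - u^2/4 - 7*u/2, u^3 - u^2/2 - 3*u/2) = u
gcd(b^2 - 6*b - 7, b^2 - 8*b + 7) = b - 7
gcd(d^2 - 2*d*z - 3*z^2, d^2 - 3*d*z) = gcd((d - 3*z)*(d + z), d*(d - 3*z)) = -d + 3*z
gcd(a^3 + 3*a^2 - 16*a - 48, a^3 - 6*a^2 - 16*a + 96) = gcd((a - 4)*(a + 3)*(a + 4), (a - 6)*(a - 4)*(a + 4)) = a^2 - 16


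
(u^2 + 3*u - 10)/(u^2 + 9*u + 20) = (u - 2)/(u + 4)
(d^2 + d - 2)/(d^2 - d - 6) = (d - 1)/(d - 3)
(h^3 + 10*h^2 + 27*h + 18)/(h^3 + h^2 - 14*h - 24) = (h^2 + 7*h + 6)/(h^2 - 2*h - 8)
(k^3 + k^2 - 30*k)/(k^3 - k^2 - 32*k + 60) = k/(k - 2)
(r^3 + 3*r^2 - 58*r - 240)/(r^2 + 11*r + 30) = r - 8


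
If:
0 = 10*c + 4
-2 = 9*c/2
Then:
No Solution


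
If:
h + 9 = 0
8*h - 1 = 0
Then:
No Solution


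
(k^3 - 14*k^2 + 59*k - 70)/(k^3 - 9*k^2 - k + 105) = (k - 2)/(k + 3)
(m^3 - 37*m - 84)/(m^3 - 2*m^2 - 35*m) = (m^2 + 7*m + 12)/(m*(m + 5))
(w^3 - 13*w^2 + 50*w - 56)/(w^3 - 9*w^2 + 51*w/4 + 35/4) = 4*(w^2 - 6*w + 8)/(4*w^2 - 8*w - 5)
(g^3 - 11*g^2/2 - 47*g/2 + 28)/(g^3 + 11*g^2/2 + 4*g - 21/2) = (g - 8)/(g + 3)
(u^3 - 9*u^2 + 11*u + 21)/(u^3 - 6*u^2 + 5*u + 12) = (u - 7)/(u - 4)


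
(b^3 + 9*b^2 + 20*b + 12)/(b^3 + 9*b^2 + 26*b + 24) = (b^2 + 7*b + 6)/(b^2 + 7*b + 12)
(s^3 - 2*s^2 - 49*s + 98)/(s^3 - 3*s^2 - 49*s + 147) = (s - 2)/(s - 3)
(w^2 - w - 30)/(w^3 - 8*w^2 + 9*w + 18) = (w + 5)/(w^2 - 2*w - 3)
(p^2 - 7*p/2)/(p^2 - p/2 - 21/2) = p/(p + 3)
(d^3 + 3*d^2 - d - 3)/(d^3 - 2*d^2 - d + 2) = (d + 3)/(d - 2)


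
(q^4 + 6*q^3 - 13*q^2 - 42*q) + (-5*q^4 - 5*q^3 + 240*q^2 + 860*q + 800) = -4*q^4 + q^3 + 227*q^2 + 818*q + 800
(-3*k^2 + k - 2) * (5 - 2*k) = 6*k^3 - 17*k^2 + 9*k - 10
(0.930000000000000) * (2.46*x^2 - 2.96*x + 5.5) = 2.2878*x^2 - 2.7528*x + 5.115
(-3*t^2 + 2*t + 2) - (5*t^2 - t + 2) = -8*t^2 + 3*t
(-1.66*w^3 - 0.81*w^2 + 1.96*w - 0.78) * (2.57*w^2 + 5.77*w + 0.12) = -4.2662*w^5 - 11.6599*w^4 + 0.164299999999999*w^3 + 9.2074*w^2 - 4.2654*w - 0.0936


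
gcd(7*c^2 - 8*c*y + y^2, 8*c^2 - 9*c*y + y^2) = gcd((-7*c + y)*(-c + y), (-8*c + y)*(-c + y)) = -c + y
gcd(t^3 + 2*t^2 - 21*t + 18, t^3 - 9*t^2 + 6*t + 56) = 1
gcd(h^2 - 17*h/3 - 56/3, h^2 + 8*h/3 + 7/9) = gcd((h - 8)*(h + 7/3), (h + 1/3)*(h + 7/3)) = h + 7/3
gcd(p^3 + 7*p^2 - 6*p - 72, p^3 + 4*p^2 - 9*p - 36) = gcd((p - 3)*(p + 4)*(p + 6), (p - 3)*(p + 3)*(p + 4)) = p^2 + p - 12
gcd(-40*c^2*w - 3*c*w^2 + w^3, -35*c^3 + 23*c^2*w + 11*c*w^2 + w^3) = 5*c + w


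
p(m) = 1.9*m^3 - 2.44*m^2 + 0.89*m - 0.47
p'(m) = 5.7*m^2 - 4.88*m + 0.89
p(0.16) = -0.38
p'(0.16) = 0.26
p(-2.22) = -35.26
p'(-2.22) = 39.82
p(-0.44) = -1.50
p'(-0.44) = 4.14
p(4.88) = 166.57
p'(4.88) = 112.82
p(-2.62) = -53.72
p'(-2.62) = 52.80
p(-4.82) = -274.21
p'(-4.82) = 156.84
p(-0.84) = -4.07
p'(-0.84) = 9.01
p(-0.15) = -0.66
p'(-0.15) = 1.75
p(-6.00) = -504.05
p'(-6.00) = 235.37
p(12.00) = 2942.05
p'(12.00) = 763.13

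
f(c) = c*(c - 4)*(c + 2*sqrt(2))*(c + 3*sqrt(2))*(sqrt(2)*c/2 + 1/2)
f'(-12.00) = 51521.91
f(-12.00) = -109081.02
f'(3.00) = 28.97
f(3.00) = -331.96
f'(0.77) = -100.44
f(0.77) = -46.86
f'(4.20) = 986.28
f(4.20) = 172.95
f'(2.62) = -91.24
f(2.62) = -318.05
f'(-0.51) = 9.96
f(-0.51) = 2.77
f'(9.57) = 35450.22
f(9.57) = 66338.60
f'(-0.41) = 4.84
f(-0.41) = 3.52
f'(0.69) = -92.02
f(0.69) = -39.16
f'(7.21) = 11372.40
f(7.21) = 14895.78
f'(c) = sqrt(2)*c*(c - 4)*(c + 2*sqrt(2))*(c + 3*sqrt(2))/2 + c*(c - 4)*(c + 2*sqrt(2))*(sqrt(2)*c/2 + 1/2) + c*(c - 4)*(c + 3*sqrt(2))*(sqrt(2)*c/2 + 1/2) + c*(c + 2*sqrt(2))*(c + 3*sqrt(2))*(sqrt(2)*c/2 + 1/2) + (c - 4)*(c + 2*sqrt(2))*(c + 3*sqrt(2))*(sqrt(2)*c/2 + 1/2) = 5*sqrt(2)*c^4/2 - 8*sqrt(2)*c^3 + 22*c^3 - 66*c^2 + 51*sqrt(2)*c^2/2 - 68*sqrt(2)*c + 12*c - 24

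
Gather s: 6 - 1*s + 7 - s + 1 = 14 - 2*s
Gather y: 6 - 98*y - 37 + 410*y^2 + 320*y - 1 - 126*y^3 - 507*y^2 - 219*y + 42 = -126*y^3 - 97*y^2 + 3*y + 10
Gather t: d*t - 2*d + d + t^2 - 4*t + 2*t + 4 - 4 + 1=-d + t^2 + t*(d - 2) + 1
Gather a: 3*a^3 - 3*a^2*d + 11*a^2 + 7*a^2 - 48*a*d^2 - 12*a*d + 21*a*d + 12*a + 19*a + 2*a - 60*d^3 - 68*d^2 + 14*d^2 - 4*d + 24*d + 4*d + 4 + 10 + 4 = 3*a^3 + a^2*(18 - 3*d) + a*(-48*d^2 + 9*d + 33) - 60*d^3 - 54*d^2 + 24*d + 18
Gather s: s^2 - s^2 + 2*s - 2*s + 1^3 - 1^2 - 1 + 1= 0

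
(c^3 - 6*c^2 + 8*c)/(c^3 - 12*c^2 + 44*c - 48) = c/(c - 6)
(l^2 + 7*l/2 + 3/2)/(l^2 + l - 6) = (l + 1/2)/(l - 2)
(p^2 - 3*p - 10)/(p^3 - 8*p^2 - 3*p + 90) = (p + 2)/(p^2 - 3*p - 18)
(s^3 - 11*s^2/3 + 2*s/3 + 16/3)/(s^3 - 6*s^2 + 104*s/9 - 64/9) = 3*(s + 1)/(3*s - 4)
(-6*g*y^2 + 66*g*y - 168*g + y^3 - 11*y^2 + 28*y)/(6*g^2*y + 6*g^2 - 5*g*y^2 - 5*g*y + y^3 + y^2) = (-6*g*y^2 + 66*g*y - 168*g + y^3 - 11*y^2 + 28*y)/(6*g^2*y + 6*g^2 - 5*g*y^2 - 5*g*y + y^3 + y^2)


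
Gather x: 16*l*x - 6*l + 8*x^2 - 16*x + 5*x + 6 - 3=-6*l + 8*x^2 + x*(16*l - 11) + 3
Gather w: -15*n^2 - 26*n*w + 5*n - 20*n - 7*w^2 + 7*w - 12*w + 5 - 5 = -15*n^2 - 15*n - 7*w^2 + w*(-26*n - 5)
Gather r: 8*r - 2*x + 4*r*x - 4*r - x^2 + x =r*(4*x + 4) - x^2 - x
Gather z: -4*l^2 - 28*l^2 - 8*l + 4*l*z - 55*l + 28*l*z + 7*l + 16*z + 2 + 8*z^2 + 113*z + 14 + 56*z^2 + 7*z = -32*l^2 - 56*l + 64*z^2 + z*(32*l + 136) + 16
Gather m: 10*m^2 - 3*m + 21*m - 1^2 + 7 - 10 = 10*m^2 + 18*m - 4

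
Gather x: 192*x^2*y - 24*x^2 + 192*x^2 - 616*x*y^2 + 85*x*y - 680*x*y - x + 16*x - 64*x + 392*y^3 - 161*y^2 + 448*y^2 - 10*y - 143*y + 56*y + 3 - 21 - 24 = x^2*(192*y + 168) + x*(-616*y^2 - 595*y - 49) + 392*y^3 + 287*y^2 - 97*y - 42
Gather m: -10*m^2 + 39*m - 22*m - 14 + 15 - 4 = -10*m^2 + 17*m - 3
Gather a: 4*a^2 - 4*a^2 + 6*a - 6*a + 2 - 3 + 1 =0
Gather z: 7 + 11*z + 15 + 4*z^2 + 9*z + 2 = 4*z^2 + 20*z + 24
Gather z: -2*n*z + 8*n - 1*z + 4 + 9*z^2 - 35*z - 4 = 8*n + 9*z^2 + z*(-2*n - 36)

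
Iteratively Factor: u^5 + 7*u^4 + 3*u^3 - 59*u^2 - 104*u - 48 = (u - 3)*(u^4 + 10*u^3 + 33*u^2 + 40*u + 16) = (u - 3)*(u + 4)*(u^3 + 6*u^2 + 9*u + 4) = (u - 3)*(u + 1)*(u + 4)*(u^2 + 5*u + 4) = (u - 3)*(u + 1)*(u + 4)^2*(u + 1)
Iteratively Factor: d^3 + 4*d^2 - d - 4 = (d + 4)*(d^2 - 1) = (d + 1)*(d + 4)*(d - 1)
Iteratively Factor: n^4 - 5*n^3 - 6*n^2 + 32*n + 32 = (n + 2)*(n^3 - 7*n^2 + 8*n + 16) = (n - 4)*(n + 2)*(n^2 - 3*n - 4) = (n - 4)*(n + 1)*(n + 2)*(n - 4)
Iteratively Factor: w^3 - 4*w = (w + 2)*(w^2 - 2*w) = w*(w + 2)*(w - 2)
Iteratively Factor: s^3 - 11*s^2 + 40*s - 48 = (s - 3)*(s^2 - 8*s + 16) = (s - 4)*(s - 3)*(s - 4)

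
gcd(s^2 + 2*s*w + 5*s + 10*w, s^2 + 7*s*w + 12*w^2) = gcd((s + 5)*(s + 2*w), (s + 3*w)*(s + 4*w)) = 1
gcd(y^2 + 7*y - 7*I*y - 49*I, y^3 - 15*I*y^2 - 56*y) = y - 7*I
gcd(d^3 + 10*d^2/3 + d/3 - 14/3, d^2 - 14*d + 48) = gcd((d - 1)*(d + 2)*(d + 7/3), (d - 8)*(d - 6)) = 1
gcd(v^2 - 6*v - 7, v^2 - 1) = v + 1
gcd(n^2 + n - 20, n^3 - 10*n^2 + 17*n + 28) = n - 4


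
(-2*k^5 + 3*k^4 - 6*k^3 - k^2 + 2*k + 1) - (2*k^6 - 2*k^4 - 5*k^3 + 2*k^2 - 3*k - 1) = -2*k^6 - 2*k^5 + 5*k^4 - k^3 - 3*k^2 + 5*k + 2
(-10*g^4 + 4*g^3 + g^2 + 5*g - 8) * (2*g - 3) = -20*g^5 + 38*g^4 - 10*g^3 + 7*g^2 - 31*g + 24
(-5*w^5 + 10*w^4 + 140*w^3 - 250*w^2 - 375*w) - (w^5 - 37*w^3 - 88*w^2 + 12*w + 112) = -6*w^5 + 10*w^4 + 177*w^3 - 162*w^2 - 387*w - 112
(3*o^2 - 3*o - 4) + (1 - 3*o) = 3*o^2 - 6*o - 3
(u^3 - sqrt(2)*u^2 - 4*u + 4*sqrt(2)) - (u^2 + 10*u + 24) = u^3 - sqrt(2)*u^2 - u^2 - 14*u - 24 + 4*sqrt(2)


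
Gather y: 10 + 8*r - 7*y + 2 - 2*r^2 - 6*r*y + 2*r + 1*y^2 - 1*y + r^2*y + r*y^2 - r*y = -2*r^2 + 10*r + y^2*(r + 1) + y*(r^2 - 7*r - 8) + 12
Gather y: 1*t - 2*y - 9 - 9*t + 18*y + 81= -8*t + 16*y + 72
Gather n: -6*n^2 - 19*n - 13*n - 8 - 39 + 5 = -6*n^2 - 32*n - 42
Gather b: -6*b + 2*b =-4*b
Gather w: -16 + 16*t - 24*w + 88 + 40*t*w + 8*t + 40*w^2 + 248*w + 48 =24*t + 40*w^2 + w*(40*t + 224) + 120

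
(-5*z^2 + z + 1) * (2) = -10*z^2 + 2*z + 2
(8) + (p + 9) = p + 17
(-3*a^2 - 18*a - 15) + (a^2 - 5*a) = -2*a^2 - 23*a - 15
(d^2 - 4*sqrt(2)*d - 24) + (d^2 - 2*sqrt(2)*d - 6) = 2*d^2 - 6*sqrt(2)*d - 30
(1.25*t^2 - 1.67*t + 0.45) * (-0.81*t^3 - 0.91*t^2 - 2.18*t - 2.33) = -1.0125*t^5 + 0.2152*t^4 - 1.5698*t^3 + 0.3186*t^2 + 2.9101*t - 1.0485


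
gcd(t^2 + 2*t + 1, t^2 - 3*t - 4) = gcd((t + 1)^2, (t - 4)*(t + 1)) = t + 1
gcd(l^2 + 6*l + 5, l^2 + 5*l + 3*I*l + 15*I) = l + 5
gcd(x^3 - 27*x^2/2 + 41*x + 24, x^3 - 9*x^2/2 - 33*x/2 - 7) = x + 1/2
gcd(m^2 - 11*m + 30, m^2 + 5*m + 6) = 1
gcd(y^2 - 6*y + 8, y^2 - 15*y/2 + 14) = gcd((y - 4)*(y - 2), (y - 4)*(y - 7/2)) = y - 4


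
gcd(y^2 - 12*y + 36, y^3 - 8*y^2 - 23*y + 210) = y - 6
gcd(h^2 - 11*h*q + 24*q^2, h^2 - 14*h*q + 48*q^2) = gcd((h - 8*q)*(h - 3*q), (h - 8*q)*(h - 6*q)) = -h + 8*q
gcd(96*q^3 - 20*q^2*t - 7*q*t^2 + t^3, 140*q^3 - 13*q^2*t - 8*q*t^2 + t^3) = 4*q + t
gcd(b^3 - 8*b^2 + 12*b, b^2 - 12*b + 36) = b - 6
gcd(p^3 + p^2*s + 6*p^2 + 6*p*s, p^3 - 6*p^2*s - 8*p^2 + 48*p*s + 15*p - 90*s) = 1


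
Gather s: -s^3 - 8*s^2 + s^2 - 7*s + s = -s^3 - 7*s^2 - 6*s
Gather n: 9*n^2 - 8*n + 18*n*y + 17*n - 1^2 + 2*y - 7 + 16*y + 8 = 9*n^2 + n*(18*y + 9) + 18*y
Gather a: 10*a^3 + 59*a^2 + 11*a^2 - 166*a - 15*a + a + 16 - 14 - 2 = 10*a^3 + 70*a^2 - 180*a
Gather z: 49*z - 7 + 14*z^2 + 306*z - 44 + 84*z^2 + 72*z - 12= 98*z^2 + 427*z - 63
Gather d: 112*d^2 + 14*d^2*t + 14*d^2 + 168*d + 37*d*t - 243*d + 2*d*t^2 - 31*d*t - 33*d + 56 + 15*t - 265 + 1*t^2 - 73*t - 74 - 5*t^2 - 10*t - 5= d^2*(14*t + 126) + d*(2*t^2 + 6*t - 108) - 4*t^2 - 68*t - 288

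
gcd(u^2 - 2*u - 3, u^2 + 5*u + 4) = u + 1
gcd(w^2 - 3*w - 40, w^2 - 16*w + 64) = w - 8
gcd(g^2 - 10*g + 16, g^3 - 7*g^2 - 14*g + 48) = g^2 - 10*g + 16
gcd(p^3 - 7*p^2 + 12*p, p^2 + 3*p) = p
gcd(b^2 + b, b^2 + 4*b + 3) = b + 1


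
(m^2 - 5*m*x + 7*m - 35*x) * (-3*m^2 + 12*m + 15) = -3*m^4 + 15*m^3*x - 9*m^3 + 45*m^2*x + 99*m^2 - 495*m*x + 105*m - 525*x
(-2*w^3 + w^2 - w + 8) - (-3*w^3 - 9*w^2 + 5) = w^3 + 10*w^2 - w + 3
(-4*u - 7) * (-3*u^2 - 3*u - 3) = 12*u^3 + 33*u^2 + 33*u + 21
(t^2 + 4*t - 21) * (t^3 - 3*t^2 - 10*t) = t^5 + t^4 - 43*t^3 + 23*t^2 + 210*t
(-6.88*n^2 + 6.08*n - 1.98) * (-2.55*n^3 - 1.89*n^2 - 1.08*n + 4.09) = 17.544*n^5 - 2.5008*n^4 + 0.988200000000001*n^3 - 30.9634*n^2 + 27.0056*n - 8.0982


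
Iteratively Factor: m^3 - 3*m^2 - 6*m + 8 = (m - 4)*(m^2 + m - 2) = (m - 4)*(m - 1)*(m + 2)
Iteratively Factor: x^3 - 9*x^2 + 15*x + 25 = (x - 5)*(x^2 - 4*x - 5) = (x - 5)*(x + 1)*(x - 5)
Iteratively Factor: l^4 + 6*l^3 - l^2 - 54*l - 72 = (l + 2)*(l^3 + 4*l^2 - 9*l - 36) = (l + 2)*(l + 3)*(l^2 + l - 12) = (l + 2)*(l + 3)*(l + 4)*(l - 3)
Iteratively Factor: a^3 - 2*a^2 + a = (a - 1)*(a^2 - a) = a*(a - 1)*(a - 1)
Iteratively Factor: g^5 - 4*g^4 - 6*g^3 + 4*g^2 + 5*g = (g - 1)*(g^4 - 3*g^3 - 9*g^2 - 5*g) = (g - 5)*(g - 1)*(g^3 + 2*g^2 + g) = (g - 5)*(g - 1)*(g + 1)*(g^2 + g) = (g - 5)*(g - 1)*(g + 1)^2*(g)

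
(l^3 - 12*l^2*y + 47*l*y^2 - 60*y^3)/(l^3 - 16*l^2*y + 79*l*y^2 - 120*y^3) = (-l + 4*y)/(-l + 8*y)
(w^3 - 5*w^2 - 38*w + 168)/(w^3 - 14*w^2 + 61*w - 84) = (w + 6)/(w - 3)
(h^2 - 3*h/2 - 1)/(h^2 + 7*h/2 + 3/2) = (h - 2)/(h + 3)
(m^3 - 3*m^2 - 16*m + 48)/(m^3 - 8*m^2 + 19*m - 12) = (m + 4)/(m - 1)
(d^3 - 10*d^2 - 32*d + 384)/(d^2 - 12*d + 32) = (d^2 - 2*d - 48)/(d - 4)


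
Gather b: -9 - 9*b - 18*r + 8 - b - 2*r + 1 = -10*b - 20*r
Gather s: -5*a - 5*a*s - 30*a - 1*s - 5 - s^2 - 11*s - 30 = -35*a - s^2 + s*(-5*a - 12) - 35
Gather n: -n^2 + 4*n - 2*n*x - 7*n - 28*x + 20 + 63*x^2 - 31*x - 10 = -n^2 + n*(-2*x - 3) + 63*x^2 - 59*x + 10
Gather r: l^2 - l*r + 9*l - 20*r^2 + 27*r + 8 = l^2 + 9*l - 20*r^2 + r*(27 - l) + 8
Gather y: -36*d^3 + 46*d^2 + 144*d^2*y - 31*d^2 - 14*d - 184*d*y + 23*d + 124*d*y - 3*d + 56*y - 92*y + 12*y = -36*d^3 + 15*d^2 + 6*d + y*(144*d^2 - 60*d - 24)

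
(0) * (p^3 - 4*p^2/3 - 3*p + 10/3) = 0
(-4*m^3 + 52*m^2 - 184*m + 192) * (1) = -4*m^3 + 52*m^2 - 184*m + 192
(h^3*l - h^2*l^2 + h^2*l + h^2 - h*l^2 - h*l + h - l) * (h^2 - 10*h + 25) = h^5*l - h^4*l^2 - 9*h^4*l + h^4 + 9*h^3*l^2 + 14*h^3*l - 9*h^3 - 15*h^2*l^2 + 34*h^2*l + 15*h^2 - 25*h*l^2 - 15*h*l + 25*h - 25*l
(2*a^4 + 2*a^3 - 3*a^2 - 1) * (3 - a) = -2*a^5 + 4*a^4 + 9*a^3 - 9*a^2 + a - 3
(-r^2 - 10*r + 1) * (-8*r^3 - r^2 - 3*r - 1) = 8*r^5 + 81*r^4 + 5*r^3 + 30*r^2 + 7*r - 1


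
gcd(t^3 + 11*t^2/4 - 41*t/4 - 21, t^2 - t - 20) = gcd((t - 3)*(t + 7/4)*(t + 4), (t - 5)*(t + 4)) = t + 4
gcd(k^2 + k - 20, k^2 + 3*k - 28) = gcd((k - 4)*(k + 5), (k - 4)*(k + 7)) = k - 4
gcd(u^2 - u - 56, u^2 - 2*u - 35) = 1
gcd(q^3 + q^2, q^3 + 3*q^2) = q^2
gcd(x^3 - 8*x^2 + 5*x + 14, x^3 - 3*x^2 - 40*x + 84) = x^2 - 9*x + 14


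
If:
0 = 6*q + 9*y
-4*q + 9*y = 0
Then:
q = 0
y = 0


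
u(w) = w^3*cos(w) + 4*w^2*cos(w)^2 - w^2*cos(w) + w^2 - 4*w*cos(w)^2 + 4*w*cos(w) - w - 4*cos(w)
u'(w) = -w^3*sin(w) - 8*w^2*sin(w)*cos(w) + w^2*sin(w) + 3*w^2*cos(w) + 8*w*sin(w)*cos(w) - 4*w*sin(w) + 8*w*cos(w)^2 - 2*w*cos(w) + 2*w + 4*sin(w) - 4*cos(w)^2 + 4*cos(w) - 1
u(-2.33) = 44.08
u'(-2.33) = -87.33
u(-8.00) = 167.14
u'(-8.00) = -737.69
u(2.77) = 2.68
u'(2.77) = 6.06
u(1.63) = 0.79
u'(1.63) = -1.93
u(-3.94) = 124.68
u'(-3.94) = 79.94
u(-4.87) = 5.87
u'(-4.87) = 126.76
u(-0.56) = -2.32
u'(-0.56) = -3.50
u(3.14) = 3.94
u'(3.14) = -0.86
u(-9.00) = 1163.32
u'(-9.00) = -944.20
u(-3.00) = 110.52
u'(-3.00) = -91.82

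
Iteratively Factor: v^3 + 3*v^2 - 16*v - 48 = (v + 3)*(v^2 - 16) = (v - 4)*(v + 3)*(v + 4)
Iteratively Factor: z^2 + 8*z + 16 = (z + 4)*(z + 4)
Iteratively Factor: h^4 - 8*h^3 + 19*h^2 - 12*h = (h - 1)*(h^3 - 7*h^2 + 12*h) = (h - 3)*(h - 1)*(h^2 - 4*h) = (h - 4)*(h - 3)*(h - 1)*(h)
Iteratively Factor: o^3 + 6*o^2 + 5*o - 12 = (o - 1)*(o^2 + 7*o + 12) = (o - 1)*(o + 3)*(o + 4)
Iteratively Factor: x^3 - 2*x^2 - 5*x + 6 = (x + 2)*(x^2 - 4*x + 3) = (x - 1)*(x + 2)*(x - 3)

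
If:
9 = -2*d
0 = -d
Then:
No Solution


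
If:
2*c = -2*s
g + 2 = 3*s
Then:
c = -s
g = 3*s - 2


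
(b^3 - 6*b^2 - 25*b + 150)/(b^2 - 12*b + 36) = (b^2 - 25)/(b - 6)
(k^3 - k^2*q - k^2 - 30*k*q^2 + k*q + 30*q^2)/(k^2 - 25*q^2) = (-k^2 + 6*k*q + k - 6*q)/(-k + 5*q)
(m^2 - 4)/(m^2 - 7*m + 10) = (m + 2)/(m - 5)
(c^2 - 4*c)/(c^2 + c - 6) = c*(c - 4)/(c^2 + c - 6)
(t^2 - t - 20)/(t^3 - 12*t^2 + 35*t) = (t + 4)/(t*(t - 7))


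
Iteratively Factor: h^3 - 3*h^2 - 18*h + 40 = (h - 2)*(h^2 - h - 20) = (h - 5)*(h - 2)*(h + 4)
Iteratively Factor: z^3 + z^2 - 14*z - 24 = (z + 3)*(z^2 - 2*z - 8) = (z + 2)*(z + 3)*(z - 4)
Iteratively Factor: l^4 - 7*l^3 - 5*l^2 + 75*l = (l - 5)*(l^3 - 2*l^2 - 15*l) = (l - 5)*(l + 3)*(l^2 - 5*l) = (l - 5)^2*(l + 3)*(l)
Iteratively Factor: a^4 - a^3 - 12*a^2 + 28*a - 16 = (a - 2)*(a^3 + a^2 - 10*a + 8) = (a - 2)*(a - 1)*(a^2 + 2*a - 8) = (a - 2)^2*(a - 1)*(a + 4)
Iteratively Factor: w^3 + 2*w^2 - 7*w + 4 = (w - 1)*(w^2 + 3*w - 4) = (w - 1)*(w + 4)*(w - 1)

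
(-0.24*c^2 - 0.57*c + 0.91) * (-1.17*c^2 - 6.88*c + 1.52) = 0.2808*c^4 + 2.3181*c^3 + 2.4921*c^2 - 7.1272*c + 1.3832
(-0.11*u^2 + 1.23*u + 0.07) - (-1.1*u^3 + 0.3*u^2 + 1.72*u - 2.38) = 1.1*u^3 - 0.41*u^2 - 0.49*u + 2.45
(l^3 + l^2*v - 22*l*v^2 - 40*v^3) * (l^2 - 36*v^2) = l^5 + l^4*v - 58*l^3*v^2 - 76*l^2*v^3 + 792*l*v^4 + 1440*v^5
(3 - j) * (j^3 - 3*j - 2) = -j^4 + 3*j^3 + 3*j^2 - 7*j - 6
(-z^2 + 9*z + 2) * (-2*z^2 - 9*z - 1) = 2*z^4 - 9*z^3 - 84*z^2 - 27*z - 2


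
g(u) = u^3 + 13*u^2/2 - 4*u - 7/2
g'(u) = 3*u^2 + 13*u - 4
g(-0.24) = -2.18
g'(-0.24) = -6.95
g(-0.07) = -3.19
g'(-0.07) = -4.90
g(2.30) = 33.85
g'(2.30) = 41.77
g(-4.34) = 54.54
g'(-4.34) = -3.91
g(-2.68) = 34.66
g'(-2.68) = -17.29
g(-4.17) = 53.70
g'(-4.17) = -6.04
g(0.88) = -1.30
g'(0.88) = 9.76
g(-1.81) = 19.10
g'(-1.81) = -17.70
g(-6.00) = 38.50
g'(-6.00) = 26.00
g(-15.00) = -1856.00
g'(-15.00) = 476.00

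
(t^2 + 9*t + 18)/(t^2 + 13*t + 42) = (t + 3)/(t + 7)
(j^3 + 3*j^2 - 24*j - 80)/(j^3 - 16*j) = (j^2 - j - 20)/(j*(j - 4))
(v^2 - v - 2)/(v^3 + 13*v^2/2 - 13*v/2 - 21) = 2*(v + 1)/(2*v^2 + 17*v + 21)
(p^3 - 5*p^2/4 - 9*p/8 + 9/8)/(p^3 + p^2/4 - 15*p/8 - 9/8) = (4*p - 3)/(4*p + 3)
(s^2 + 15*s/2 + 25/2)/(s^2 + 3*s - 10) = (s + 5/2)/(s - 2)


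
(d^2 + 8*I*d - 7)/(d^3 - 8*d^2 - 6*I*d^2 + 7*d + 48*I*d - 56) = (d + 7*I)/(d^2 - d*(8 + 7*I) + 56*I)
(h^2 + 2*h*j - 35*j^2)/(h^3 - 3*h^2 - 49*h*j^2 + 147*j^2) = (h - 5*j)/(h^2 - 7*h*j - 3*h + 21*j)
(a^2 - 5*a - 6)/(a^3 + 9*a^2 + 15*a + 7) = (a - 6)/(a^2 + 8*a + 7)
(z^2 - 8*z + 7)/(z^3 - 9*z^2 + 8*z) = (z - 7)/(z*(z - 8))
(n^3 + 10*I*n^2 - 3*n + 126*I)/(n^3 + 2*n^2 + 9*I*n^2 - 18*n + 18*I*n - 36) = (n^2 + 4*I*n + 21)/(n^2 + n*(2 + 3*I) + 6*I)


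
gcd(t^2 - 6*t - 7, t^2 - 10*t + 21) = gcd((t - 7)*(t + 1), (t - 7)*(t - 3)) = t - 7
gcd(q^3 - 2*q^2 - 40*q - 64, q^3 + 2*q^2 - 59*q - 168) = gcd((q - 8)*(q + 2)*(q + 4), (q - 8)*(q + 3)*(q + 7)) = q - 8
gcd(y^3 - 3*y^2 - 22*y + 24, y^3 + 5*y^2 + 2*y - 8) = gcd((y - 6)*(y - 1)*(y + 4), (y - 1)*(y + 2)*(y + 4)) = y^2 + 3*y - 4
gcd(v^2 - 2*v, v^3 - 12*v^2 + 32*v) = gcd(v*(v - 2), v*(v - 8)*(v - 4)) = v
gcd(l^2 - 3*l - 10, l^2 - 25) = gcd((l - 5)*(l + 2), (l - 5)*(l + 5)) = l - 5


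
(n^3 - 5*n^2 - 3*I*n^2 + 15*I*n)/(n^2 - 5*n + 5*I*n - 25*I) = n*(n - 3*I)/(n + 5*I)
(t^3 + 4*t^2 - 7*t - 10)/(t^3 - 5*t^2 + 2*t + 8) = (t + 5)/(t - 4)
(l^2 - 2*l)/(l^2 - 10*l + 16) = l/(l - 8)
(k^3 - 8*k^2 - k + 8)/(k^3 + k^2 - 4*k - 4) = (k^2 - 9*k + 8)/(k^2 - 4)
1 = 1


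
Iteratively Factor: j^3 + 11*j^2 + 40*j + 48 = (j + 4)*(j^2 + 7*j + 12) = (j + 3)*(j + 4)*(j + 4)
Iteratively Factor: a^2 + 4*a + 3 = (a + 3)*(a + 1)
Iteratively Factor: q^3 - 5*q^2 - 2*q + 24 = (q - 3)*(q^2 - 2*q - 8) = (q - 3)*(q + 2)*(q - 4)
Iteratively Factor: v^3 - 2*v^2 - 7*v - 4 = (v - 4)*(v^2 + 2*v + 1) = (v - 4)*(v + 1)*(v + 1)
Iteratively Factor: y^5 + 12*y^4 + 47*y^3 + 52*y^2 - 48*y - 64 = (y - 1)*(y^4 + 13*y^3 + 60*y^2 + 112*y + 64) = (y - 1)*(y + 4)*(y^3 + 9*y^2 + 24*y + 16) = (y - 1)*(y + 4)^2*(y^2 + 5*y + 4) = (y - 1)*(y + 4)^3*(y + 1)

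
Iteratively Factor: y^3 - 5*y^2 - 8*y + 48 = (y - 4)*(y^2 - y - 12) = (y - 4)^2*(y + 3)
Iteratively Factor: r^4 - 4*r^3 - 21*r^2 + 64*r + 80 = (r - 5)*(r^3 + r^2 - 16*r - 16) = (r - 5)*(r + 4)*(r^2 - 3*r - 4) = (r - 5)*(r - 4)*(r + 4)*(r + 1)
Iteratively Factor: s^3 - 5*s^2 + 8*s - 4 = (s - 2)*(s^2 - 3*s + 2) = (s - 2)^2*(s - 1)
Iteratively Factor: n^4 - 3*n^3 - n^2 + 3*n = (n - 3)*(n^3 - n) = (n - 3)*(n + 1)*(n^2 - n) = n*(n - 3)*(n + 1)*(n - 1)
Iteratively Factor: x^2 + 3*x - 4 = (x - 1)*(x + 4)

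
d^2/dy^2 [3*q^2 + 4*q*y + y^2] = 2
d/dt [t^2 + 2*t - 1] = 2*t + 2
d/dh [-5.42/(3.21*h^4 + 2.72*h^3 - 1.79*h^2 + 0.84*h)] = (69.5928*h^3 + 44.2272*h^2 - 19.4036*h + 4.5528)/(h^2*(3.21*h^3 + 2.72*h^2 - 1.79*h + 0.84)^2)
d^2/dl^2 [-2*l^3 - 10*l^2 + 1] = -12*l - 20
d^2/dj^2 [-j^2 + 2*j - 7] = -2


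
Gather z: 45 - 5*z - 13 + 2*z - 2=30 - 3*z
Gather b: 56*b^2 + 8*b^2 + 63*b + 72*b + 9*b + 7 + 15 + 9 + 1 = 64*b^2 + 144*b + 32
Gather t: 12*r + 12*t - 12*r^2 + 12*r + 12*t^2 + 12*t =-12*r^2 + 24*r + 12*t^2 + 24*t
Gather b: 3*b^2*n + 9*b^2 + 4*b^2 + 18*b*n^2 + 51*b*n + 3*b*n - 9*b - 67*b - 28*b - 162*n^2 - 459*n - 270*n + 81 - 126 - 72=b^2*(3*n + 13) + b*(18*n^2 + 54*n - 104) - 162*n^2 - 729*n - 117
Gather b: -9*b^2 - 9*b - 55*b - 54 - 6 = -9*b^2 - 64*b - 60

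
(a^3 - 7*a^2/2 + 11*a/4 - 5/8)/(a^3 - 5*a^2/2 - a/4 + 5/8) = (2*a - 1)/(2*a + 1)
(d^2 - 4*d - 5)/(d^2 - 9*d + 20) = (d + 1)/(d - 4)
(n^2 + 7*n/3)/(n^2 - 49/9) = 3*n/(3*n - 7)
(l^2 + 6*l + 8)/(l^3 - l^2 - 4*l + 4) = (l + 4)/(l^2 - 3*l + 2)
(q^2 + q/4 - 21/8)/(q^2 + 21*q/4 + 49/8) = (2*q - 3)/(2*q + 7)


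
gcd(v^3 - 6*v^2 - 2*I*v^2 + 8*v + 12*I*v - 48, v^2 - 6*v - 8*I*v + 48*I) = v - 6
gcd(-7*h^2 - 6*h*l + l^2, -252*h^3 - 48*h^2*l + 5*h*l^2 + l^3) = 7*h - l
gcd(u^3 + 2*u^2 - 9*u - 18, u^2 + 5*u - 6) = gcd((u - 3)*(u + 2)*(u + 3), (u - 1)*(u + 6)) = 1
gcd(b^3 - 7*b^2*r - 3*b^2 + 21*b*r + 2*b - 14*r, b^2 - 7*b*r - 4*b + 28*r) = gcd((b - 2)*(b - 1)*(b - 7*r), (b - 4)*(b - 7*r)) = -b + 7*r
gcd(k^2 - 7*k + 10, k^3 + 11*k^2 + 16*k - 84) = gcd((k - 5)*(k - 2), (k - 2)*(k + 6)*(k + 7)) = k - 2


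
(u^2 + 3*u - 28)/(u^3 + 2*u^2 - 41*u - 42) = (u - 4)/(u^2 - 5*u - 6)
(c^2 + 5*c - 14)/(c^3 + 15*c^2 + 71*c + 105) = (c - 2)/(c^2 + 8*c + 15)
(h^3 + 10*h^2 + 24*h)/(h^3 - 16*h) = (h + 6)/(h - 4)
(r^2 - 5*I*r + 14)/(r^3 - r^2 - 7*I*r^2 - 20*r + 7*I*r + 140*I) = (r + 2*I)/(r^2 - r - 20)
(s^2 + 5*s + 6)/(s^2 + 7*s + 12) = (s + 2)/(s + 4)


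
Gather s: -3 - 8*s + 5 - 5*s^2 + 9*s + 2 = -5*s^2 + s + 4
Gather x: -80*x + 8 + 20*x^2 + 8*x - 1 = 20*x^2 - 72*x + 7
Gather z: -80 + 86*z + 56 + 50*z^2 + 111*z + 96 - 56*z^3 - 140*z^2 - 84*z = -56*z^3 - 90*z^2 + 113*z + 72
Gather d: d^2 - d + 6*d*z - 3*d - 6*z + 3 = d^2 + d*(6*z - 4) - 6*z + 3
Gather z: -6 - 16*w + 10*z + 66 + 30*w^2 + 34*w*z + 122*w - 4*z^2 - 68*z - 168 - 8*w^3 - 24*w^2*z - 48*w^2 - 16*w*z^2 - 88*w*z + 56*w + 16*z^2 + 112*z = -8*w^3 - 18*w^2 + 162*w + z^2*(12 - 16*w) + z*(-24*w^2 - 54*w + 54) - 108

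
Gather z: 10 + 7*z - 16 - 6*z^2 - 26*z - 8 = -6*z^2 - 19*z - 14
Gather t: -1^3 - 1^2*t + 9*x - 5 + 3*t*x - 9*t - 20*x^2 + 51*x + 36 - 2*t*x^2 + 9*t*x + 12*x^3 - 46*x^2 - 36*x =t*(-2*x^2 + 12*x - 10) + 12*x^3 - 66*x^2 + 24*x + 30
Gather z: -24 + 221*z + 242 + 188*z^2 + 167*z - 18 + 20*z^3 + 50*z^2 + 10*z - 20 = 20*z^3 + 238*z^2 + 398*z + 180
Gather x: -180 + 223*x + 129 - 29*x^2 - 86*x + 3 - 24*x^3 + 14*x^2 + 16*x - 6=-24*x^3 - 15*x^2 + 153*x - 54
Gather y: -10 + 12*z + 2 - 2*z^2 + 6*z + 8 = -2*z^2 + 18*z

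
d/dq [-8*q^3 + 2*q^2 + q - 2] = -24*q^2 + 4*q + 1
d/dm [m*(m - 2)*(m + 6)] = 3*m^2 + 8*m - 12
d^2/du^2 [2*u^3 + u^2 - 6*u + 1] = 12*u + 2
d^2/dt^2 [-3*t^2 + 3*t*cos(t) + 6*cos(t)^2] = -3*t*cos(t) + 24*sin(t)^2 - 6*sin(t) - 18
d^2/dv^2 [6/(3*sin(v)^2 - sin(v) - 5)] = 6*(36*sin(v)^4 - 9*sin(v)^3 + 7*sin(v)^2 + 13*sin(v) - 32)/(-3*sin(v)^2 + sin(v) + 5)^3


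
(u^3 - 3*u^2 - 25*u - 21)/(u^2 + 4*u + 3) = u - 7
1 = 1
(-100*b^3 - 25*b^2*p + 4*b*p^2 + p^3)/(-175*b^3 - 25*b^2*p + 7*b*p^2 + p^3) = (4*b + p)/(7*b + p)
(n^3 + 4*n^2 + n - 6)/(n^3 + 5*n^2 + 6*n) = (n - 1)/n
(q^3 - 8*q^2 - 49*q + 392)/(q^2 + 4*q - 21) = (q^2 - 15*q + 56)/(q - 3)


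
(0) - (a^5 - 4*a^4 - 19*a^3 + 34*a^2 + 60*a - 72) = -a^5 + 4*a^4 + 19*a^3 - 34*a^2 - 60*a + 72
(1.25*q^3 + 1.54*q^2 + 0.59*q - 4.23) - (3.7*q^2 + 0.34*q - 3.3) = 1.25*q^3 - 2.16*q^2 + 0.25*q - 0.930000000000001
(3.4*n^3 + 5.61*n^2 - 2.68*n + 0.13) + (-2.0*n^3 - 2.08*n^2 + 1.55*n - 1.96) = 1.4*n^3 + 3.53*n^2 - 1.13*n - 1.83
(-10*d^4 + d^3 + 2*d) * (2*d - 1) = -20*d^5 + 12*d^4 - d^3 + 4*d^2 - 2*d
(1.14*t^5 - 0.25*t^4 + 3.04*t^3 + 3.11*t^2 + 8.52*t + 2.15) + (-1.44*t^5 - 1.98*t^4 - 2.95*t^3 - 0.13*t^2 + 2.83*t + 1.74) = -0.3*t^5 - 2.23*t^4 + 0.0899999999999999*t^3 + 2.98*t^2 + 11.35*t + 3.89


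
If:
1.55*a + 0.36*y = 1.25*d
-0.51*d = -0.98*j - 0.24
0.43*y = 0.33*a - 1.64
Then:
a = 1.3030303030303*y + 4.96969696969697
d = 1.90375757575758*y + 6.16242424242424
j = 0.990730983302412*y + 2.96207792207792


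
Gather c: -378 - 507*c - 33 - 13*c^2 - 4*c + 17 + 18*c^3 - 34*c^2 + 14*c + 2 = 18*c^3 - 47*c^2 - 497*c - 392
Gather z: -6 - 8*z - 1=-8*z - 7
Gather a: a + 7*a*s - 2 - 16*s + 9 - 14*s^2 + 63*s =a*(7*s + 1) - 14*s^2 + 47*s + 7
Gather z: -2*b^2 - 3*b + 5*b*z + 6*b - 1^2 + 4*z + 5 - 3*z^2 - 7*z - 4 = -2*b^2 + 3*b - 3*z^2 + z*(5*b - 3)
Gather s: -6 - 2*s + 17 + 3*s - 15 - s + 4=0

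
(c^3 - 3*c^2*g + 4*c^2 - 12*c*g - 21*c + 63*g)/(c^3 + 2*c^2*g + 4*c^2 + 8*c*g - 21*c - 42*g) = (c - 3*g)/(c + 2*g)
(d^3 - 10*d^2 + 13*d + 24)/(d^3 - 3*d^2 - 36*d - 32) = (d - 3)/(d + 4)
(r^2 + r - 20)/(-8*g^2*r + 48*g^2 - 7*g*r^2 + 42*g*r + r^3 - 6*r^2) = (-r^2 - r + 20)/(8*g^2*r - 48*g^2 + 7*g*r^2 - 42*g*r - r^3 + 6*r^2)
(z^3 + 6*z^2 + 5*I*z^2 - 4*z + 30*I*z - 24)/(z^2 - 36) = (z^2 + 5*I*z - 4)/(z - 6)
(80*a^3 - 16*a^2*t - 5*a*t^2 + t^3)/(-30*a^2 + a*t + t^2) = (-16*a^2 + t^2)/(6*a + t)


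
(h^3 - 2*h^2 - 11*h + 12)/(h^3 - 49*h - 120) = (h^2 - 5*h + 4)/(h^2 - 3*h - 40)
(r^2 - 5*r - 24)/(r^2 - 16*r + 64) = (r + 3)/(r - 8)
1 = 1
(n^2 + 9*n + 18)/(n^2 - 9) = (n + 6)/(n - 3)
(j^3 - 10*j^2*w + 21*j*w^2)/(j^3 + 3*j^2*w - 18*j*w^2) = (j - 7*w)/(j + 6*w)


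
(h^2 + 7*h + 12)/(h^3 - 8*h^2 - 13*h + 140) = (h + 3)/(h^2 - 12*h + 35)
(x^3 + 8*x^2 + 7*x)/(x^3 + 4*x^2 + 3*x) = (x + 7)/(x + 3)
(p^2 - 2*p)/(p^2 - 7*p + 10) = p/(p - 5)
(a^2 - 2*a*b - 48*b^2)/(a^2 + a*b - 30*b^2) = (a - 8*b)/(a - 5*b)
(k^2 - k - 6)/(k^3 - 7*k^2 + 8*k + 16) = (k^2 - k - 6)/(k^3 - 7*k^2 + 8*k + 16)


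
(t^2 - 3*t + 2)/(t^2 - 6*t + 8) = (t - 1)/(t - 4)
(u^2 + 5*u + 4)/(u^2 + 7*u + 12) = (u + 1)/(u + 3)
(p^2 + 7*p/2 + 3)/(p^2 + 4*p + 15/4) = 2*(p + 2)/(2*p + 5)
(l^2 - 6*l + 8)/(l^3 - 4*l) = (l - 4)/(l*(l + 2))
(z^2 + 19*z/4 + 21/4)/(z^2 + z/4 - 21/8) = 2*(z + 3)/(2*z - 3)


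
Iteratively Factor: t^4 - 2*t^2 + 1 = (t + 1)*(t^3 - t^2 - t + 1) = (t + 1)^2*(t^2 - 2*t + 1) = (t - 1)*(t + 1)^2*(t - 1)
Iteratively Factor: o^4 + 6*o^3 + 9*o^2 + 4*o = (o)*(o^3 + 6*o^2 + 9*o + 4) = o*(o + 1)*(o^2 + 5*o + 4) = o*(o + 1)*(o + 4)*(o + 1)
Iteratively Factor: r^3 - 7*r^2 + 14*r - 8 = (r - 1)*(r^2 - 6*r + 8) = (r - 4)*(r - 1)*(r - 2)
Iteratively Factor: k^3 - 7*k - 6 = (k - 3)*(k^2 + 3*k + 2) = (k - 3)*(k + 2)*(k + 1)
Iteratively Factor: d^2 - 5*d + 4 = (d - 1)*(d - 4)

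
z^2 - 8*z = z*(z - 8)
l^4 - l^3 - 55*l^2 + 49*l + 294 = (l - 7)*(l - 3)*(l + 2)*(l + 7)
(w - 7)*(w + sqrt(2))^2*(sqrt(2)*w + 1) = sqrt(2)*w^4 - 7*sqrt(2)*w^3 + 5*w^3 - 35*w^2 + 4*sqrt(2)*w^2 - 28*sqrt(2)*w + 2*w - 14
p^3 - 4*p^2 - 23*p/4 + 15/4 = (p - 5)*(p - 1/2)*(p + 3/2)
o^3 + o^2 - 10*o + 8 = (o - 2)*(o - 1)*(o + 4)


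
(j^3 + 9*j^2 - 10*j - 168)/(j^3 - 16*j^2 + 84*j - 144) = (j^2 + 13*j + 42)/(j^2 - 12*j + 36)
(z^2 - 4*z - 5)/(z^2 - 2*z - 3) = (z - 5)/(z - 3)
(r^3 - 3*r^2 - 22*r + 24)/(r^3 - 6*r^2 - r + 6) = (r + 4)/(r + 1)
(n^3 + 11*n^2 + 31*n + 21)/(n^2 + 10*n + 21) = n + 1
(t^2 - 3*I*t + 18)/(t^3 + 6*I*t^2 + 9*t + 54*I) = (t - 6*I)/(t^2 + 3*I*t + 18)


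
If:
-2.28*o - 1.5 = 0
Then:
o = -0.66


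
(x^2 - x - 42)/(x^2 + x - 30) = (x - 7)/(x - 5)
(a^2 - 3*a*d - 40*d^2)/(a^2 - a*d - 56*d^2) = (a + 5*d)/(a + 7*d)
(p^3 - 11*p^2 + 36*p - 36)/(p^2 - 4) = (p^2 - 9*p + 18)/(p + 2)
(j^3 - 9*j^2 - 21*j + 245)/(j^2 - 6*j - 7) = (j^2 - 2*j - 35)/(j + 1)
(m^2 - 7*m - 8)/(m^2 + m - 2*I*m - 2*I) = (m - 8)/(m - 2*I)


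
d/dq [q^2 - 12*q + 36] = 2*q - 12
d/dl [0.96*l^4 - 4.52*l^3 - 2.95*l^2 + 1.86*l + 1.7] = 3.84*l^3 - 13.56*l^2 - 5.9*l + 1.86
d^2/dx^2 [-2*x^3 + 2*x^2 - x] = 4 - 12*x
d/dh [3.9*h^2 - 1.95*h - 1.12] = 7.8*h - 1.95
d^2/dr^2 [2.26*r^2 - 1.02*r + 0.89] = 4.52000000000000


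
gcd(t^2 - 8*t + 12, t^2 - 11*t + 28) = 1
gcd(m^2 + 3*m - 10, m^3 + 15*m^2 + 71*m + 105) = m + 5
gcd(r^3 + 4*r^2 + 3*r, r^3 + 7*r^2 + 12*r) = r^2 + 3*r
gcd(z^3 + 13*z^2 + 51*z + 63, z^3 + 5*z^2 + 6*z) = z + 3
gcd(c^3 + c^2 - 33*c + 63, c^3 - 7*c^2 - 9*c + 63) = c - 3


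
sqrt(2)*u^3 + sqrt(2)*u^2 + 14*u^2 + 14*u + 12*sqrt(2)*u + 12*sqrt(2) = (u + sqrt(2))*(u + 6*sqrt(2))*(sqrt(2)*u + sqrt(2))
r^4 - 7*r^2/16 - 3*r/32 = r*(r - 3/4)*(r + 1/4)*(r + 1/2)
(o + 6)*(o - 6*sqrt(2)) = o^2 - 6*sqrt(2)*o + 6*o - 36*sqrt(2)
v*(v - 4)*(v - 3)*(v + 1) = v^4 - 6*v^3 + 5*v^2 + 12*v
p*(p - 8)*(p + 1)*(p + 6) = p^4 - p^3 - 50*p^2 - 48*p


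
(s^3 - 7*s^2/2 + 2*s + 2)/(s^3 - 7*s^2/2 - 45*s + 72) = (2*s^3 - 7*s^2 + 4*s + 4)/(2*s^3 - 7*s^2 - 90*s + 144)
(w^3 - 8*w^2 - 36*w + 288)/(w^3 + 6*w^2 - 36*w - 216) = (w - 8)/(w + 6)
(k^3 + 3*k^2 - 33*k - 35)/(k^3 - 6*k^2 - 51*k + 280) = (k + 1)/(k - 8)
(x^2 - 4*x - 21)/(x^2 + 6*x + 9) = (x - 7)/(x + 3)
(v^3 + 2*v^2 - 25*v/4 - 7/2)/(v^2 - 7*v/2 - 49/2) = (v^2 - 3*v/2 - 1)/(v - 7)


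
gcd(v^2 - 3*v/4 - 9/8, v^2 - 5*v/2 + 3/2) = v - 3/2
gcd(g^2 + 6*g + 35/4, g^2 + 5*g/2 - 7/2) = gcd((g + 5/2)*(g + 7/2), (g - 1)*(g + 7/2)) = g + 7/2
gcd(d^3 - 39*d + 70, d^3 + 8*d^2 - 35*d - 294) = d + 7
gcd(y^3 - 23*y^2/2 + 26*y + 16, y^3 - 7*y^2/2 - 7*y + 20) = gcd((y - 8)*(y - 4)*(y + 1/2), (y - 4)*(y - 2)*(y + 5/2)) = y - 4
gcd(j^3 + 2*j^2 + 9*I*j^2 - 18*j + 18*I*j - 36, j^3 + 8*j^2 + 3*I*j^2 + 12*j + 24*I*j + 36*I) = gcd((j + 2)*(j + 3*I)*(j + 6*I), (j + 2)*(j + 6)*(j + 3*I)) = j^2 + j*(2 + 3*I) + 6*I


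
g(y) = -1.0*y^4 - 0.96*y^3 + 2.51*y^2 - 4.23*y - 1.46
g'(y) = -4.0*y^3 - 2.88*y^2 + 5.02*y - 4.23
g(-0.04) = -1.29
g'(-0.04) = -4.44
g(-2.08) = 8.12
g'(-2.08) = 8.86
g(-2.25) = 6.07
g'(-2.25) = 15.46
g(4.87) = -635.90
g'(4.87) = -510.09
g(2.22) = -33.27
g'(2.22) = -51.04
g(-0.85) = 4.02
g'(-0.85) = -8.12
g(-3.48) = -62.55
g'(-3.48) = 112.00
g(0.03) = -1.58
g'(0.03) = -4.08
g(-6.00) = -974.36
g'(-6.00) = 725.97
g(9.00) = -7097.06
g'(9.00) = -3108.33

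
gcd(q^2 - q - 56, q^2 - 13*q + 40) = q - 8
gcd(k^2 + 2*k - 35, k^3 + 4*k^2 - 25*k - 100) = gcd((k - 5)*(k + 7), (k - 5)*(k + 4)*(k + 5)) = k - 5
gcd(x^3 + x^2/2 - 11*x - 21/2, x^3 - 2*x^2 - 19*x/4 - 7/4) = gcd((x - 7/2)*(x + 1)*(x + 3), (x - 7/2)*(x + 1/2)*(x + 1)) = x^2 - 5*x/2 - 7/2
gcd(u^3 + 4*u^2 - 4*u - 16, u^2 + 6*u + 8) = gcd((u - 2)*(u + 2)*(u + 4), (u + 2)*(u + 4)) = u^2 + 6*u + 8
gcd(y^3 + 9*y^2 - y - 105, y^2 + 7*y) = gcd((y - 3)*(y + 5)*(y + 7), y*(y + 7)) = y + 7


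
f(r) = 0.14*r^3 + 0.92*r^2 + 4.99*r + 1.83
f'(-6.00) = 9.07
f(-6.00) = -25.23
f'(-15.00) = 71.89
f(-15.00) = -338.52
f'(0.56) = 6.15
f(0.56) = 4.94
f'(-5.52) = 7.63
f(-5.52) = -21.23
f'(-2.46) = 3.01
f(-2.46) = -6.96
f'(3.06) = 14.55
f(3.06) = 29.73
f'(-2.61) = 3.05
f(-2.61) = -7.42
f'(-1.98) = 2.99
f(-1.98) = -5.53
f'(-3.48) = 3.67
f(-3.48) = -10.29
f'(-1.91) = 3.01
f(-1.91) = -5.32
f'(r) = 0.42*r^2 + 1.84*r + 4.99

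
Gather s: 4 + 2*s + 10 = 2*s + 14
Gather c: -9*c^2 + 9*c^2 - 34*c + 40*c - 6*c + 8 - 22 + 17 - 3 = 0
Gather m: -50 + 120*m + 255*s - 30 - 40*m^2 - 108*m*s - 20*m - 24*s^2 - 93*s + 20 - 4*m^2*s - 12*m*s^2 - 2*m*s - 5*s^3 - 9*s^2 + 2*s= m^2*(-4*s - 40) + m*(-12*s^2 - 110*s + 100) - 5*s^3 - 33*s^2 + 164*s - 60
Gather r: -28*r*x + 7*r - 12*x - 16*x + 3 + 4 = r*(7 - 28*x) - 28*x + 7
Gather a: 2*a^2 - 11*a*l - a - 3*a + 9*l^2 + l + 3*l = 2*a^2 + a*(-11*l - 4) + 9*l^2 + 4*l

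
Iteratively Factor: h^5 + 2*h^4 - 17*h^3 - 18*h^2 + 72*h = (h + 4)*(h^4 - 2*h^3 - 9*h^2 + 18*h) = h*(h + 4)*(h^3 - 2*h^2 - 9*h + 18) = h*(h - 3)*(h + 4)*(h^2 + h - 6) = h*(h - 3)*(h + 3)*(h + 4)*(h - 2)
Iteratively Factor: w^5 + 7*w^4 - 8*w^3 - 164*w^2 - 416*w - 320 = (w - 5)*(w^4 + 12*w^3 + 52*w^2 + 96*w + 64) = (w - 5)*(w + 2)*(w^3 + 10*w^2 + 32*w + 32) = (w - 5)*(w + 2)*(w + 4)*(w^2 + 6*w + 8) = (w - 5)*(w + 2)*(w + 4)^2*(w + 2)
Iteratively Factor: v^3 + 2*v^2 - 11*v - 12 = (v - 3)*(v^2 + 5*v + 4) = (v - 3)*(v + 4)*(v + 1)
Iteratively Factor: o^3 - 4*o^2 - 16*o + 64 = (o + 4)*(o^2 - 8*o + 16) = (o - 4)*(o + 4)*(o - 4)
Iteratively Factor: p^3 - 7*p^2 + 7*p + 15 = (p - 3)*(p^2 - 4*p - 5) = (p - 5)*(p - 3)*(p + 1)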